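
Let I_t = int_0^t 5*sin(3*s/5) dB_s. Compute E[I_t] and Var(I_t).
E[I_t] = 0; Var(I_t) = 25*t/2 - 125*sin(6*t/5)/12

The Itô integral of a deterministic integrand f(s) has mean 0 because each increment f(s) * (B_{s+ds} - B_s) has mean 0. By the Itô isometry:
  Var( int_0^t f(s) dB_s ) = E[ (int_0^t f(s) dB_s)^2 ] = int_0^t f(s)^2 ds.
Here f(s) = 5*sin(3*s/5), so f(s)^2 = 25*sin(3*s/5)^2. Integrate:
  int_0^t (25*sin(3*s/5)^2) ds = 25*t/2 - 125*sin(6*t/5)/12.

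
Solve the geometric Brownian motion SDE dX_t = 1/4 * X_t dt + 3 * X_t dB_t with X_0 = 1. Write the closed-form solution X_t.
X_t = 1 * exp((-17/4) * t + (3) * B_t)

For GBM dX = mu X dt + sigma X dB with X_0 = x_0, apply Itô to Y = log X: dY = (mu - sigma^2/2) dt + sigma dB, so Y_t = log(x_0) + (mu - sigma^2/2) t + sigma B_t and hence X_t = x_0 * exp((mu - sigma^2/2) t + sigma B_t).
With mu = 1/4, sigma = 3, x_0 = 1, this gives:
  X_t = 1 * exp((-17/4) * t + (3) * B_t).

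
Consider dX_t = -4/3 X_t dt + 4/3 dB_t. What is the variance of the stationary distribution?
lim Var(X_t) = 2/3

The OU SDE dX = -theta X dt + sigma dB admits the integrating factor exp(theta t): d(exp(theta t) X_t) = sigma exp(theta t) dB_t. Integrating from 0 to t gives X_t = x_0 * exp(-theta t) + sigma * int_0^t exp(-theta (t-s)) dB_s for any initial x_0. The Itô integral has variance (by the Itô isometry) sigma^2 * int_0^t exp(-2 theta (t - s)) ds = sigma^2 * (1 - exp(-2 theta t)) / (2 theta), independent of x_0.
With theta = 4/3, sigma = 4/3:
  Var(X_t) = (4/3)^2 * (1 - exp(-2*4/3 t)) / (2 * 4/3) = 2/3 - 2*exp(-8*t/3)/3.
As t -> infinity, exp(-2*4/3 t) -> 0, so the stationary variance is sigma^2 / (2 theta) = 2/3.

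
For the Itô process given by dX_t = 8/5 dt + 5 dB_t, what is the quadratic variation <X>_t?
<X>_t = 25*t

For an Itô process dX_t = a(t) dt + b(t) dB_t, the quadratic variation is <X>_t = int_0^t b(s)^2 ds (the drift term does not contribute). Here b(s) = 5, so
  b(s)^2 = 25.
Integrating from 0 to t:
  <X>_t = int_0^t (25) ds = 25*t.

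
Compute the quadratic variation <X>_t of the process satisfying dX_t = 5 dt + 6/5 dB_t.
<X>_t = 36*t/25

For an Itô process dX_t = a(t) dt + b(t) dB_t, the quadratic variation is <X>_t = int_0^t b(s)^2 ds (the drift term does not contribute). Here b(s) = 6/5, so
  b(s)^2 = 36/25.
Integrating from 0 to t:
  <X>_t = int_0^t (36/25) ds = 36*t/25.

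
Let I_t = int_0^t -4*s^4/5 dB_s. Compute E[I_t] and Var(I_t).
E[I_t] = 0; Var(I_t) = 16*t^9/225

The Itô integral of a deterministic integrand f(s) has mean 0 because each increment f(s) * (B_{s+ds} - B_s) has mean 0. By the Itô isometry:
  Var( int_0^t f(s) dB_s ) = E[ (int_0^t f(s) dB_s)^2 ] = int_0^t f(s)^2 ds.
Here f(s) = -4*s^4/5, so f(s)^2 = 16*s^8/25. Integrate:
  int_0^t (16*s^8/25) ds = 16*t^9/225.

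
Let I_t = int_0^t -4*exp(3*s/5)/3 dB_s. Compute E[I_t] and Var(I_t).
E[I_t] = 0; Var(I_t) = 40*exp(6*t/5)/27 - 40/27

The Itô integral of a deterministic integrand f(s) has mean 0 because each increment f(s) * (B_{s+ds} - B_s) has mean 0. By the Itô isometry:
  Var( int_0^t f(s) dB_s ) = E[ (int_0^t f(s) dB_s)^2 ] = int_0^t f(s)^2 ds.
Here f(s) = -4*exp(3*s/5)/3, so f(s)^2 = 16*exp(6*s/5)/9. Integrate:
  int_0^t (16*exp(6*s/5)/9) ds = 40*exp(6*t/5)/27 - 40/27.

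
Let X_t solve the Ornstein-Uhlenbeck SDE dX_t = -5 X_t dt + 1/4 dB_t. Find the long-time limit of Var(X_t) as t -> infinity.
lim Var(X_t) = 1/160

The OU SDE dX = -theta X dt + sigma dB admits the integrating factor exp(theta t): d(exp(theta t) X_t) = sigma exp(theta t) dB_t. Integrating from 0 to t gives X_t = x_0 * exp(-theta t) + sigma * int_0^t exp(-theta (t-s)) dB_s for any initial x_0. The Itô integral has variance (by the Itô isometry) sigma^2 * int_0^t exp(-2 theta (t - s)) ds = sigma^2 * (1 - exp(-2 theta t)) / (2 theta), independent of x_0.
With theta = 5, sigma = 1/4:
  Var(X_t) = (1/4)^2 * (1 - exp(-2*5 t)) / (2 * 5) = 1/160 - exp(-10*t)/160.
As t -> infinity, exp(-2*5 t) -> 0, so the stationary variance is sigma^2 / (2 theta) = 1/160.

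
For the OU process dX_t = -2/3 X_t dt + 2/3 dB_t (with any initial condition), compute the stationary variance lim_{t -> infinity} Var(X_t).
lim Var(X_t) = 1/3

The OU SDE dX = -theta X dt + sigma dB admits the integrating factor exp(theta t): d(exp(theta t) X_t) = sigma exp(theta t) dB_t. Integrating from 0 to t gives X_t = x_0 * exp(-theta t) + sigma * int_0^t exp(-theta (t-s)) dB_s for any initial x_0. The Itô integral has variance (by the Itô isometry) sigma^2 * int_0^t exp(-2 theta (t - s)) ds = sigma^2 * (1 - exp(-2 theta t)) / (2 theta), independent of x_0.
With theta = 2/3, sigma = 2/3:
  Var(X_t) = (2/3)^2 * (1 - exp(-2*2/3 t)) / (2 * 2/3) = 1/3 - exp(-4*t/3)/3.
As t -> infinity, exp(-2*2/3 t) -> 0, so the stationary variance is sigma^2 / (2 theta) = 1/3.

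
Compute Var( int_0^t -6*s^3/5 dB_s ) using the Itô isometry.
Var = 36*t^7/175

The Itô integral of a deterministic integrand f(s) has mean 0 because each increment f(s) * (B_{s+ds} - B_s) has mean 0. By the Itô isometry:
  Var( int_0^t f(s) dB_s ) = E[ (int_0^t f(s) dB_s)^2 ] = int_0^t f(s)^2 ds.
Here f(s) = -6*s^3/5, so f(s)^2 = 36*s^6/25. Integrate:
  int_0^t (36*s^6/25) ds = 36*t^7/175.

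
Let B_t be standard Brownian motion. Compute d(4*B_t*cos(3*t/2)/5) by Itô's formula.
d(4*B_t*cos(3*t/2)/5) = (-6*B_t*sin(3*t/2)/5) dt + (4*cos(3*t/2)/5) dB_t

Itô's formula for f(t, x): d f(t, B_t) = (f_t + (1/2) f_xx) dt + f_x dB_t. Compute partials of f(t, x) = 4*x*cos(3*t/2)/5:
  f_t(t,x)  = -6*x*sin(3*t/2)/5
  f_x(t,x)  = 4*cos(3*t/2)/5
  f_xx(t,x) = 0
Assemble drift = f_t + (1/2) f_xx = -6*x*sin(3*t/2)/5 and diffusion = f_x = 4*cos(3*t/2)/5. Substituting x = B_t:
  d(4*B_t*cos(3*t/2)/5) = (-6*B_t*sin(3*t/2)/5) dt + (4*cos(3*t/2)/5) dB_t.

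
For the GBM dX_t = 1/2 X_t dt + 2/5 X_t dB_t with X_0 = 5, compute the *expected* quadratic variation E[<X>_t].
E[<X>_t] = 100*exp(29*t/25)/29 - 100/29

<X>_t = int_0^t ((2/5) * X_s)^2 ds. Taking expectation inside the integral: E[<X>_t] = (2/5)^2 * int_0^t E[X_s^2] ds. For GBM, E[X_s^2] = x_0^2 * exp((2 mu + sigma^2) s). Integrating:
  E[<X>_t] = (2/5)^2 * 5^2 * (exp((2*(1/2) + (2/5)^2) t) - 1) / (2*(1/2) + (2/5)^2)
           = (2/5)^2 * 5^2 * (exp((29/25) t) - 1) / (29/25) = 100*exp(29*t/25)/29 - 100/29.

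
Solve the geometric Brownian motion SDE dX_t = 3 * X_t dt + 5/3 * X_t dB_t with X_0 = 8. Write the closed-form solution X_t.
X_t = 8 * exp((29/18) * t + (5/3) * B_t)

For GBM dX = mu X dt + sigma X dB with X_0 = x_0, apply Itô to Y = log X: dY = (mu - sigma^2/2) dt + sigma dB, so Y_t = log(x_0) + (mu - sigma^2/2) t + sigma B_t and hence X_t = x_0 * exp((mu - sigma^2/2) t + sigma B_t).
With mu = 3, sigma = 5/3, x_0 = 8, this gives:
  X_t = 8 * exp((29/18) * t + (5/3) * B_t).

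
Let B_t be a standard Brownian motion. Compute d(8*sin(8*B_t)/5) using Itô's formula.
d(8*sin(8*B_t)/5) = (-256*sin(8*B_t)/5) dt + (64*cos(8*B_t)/5) dB_t

Itô's formula for f(B_t) gives d f(B_t) = f'(B_t) dB_t + (1/2) f''(B_t) dt. Compute derivatives of f(x) = 8*sin(8*x)/5:
  f'(x)  = 64*cos(8*x)/5
  f''(x) = -512*sin(8*x)/5
Substitute x = B_t and multiply the f'' term by 1/2:
  drift     = (1/2) * (-512*sin(8*x)/5) evaluated at B_t = -256*sin(8*B_t)/5
  diffusion = (64*cos(8*x)/5) evaluated at B_t = 64*cos(8*B_t)/5
Therefore d(8*sin(8*B_t)/5) = (-256*sin(8*B_t)/5) dt + (64*cos(8*B_t)/5) dB_t.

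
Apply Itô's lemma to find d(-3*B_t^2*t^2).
d(-3*B_t^2*t^2) = (3*t*(-2*B_t^2 - t)) dt + (-6*B_t*t^2) dB_t

Itô's formula for f(t, x): d f(t, B_t) = (f_t + (1/2) f_xx) dt + f_x dB_t. Compute partials of f(t, x) = -3*t^2*x^2:
  f_t(t,x)  = -6*t*x^2
  f_x(t,x)  = -6*t^2*x
  f_xx(t,x) = -6*t^2
Assemble drift = f_t + (1/2) f_xx = 3*t*(-t - 2*x^2) and diffusion = f_x = -6*t^2*x. Substituting x = B_t:
  d(-3*B_t^2*t^2) = (3*t*(-2*B_t^2 - t)) dt + (-6*B_t*t^2) dB_t.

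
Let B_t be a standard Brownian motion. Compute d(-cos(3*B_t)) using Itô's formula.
d(-cos(3*B_t)) = (9*cos(3*B_t)/2) dt + (3*sin(3*B_t)) dB_t

Itô's formula for f(B_t) gives d f(B_t) = f'(B_t) dB_t + (1/2) f''(B_t) dt. Compute derivatives of f(x) = -cos(3*x):
  f'(x)  = 3*sin(3*x)
  f''(x) = 9*cos(3*x)
Substitute x = B_t and multiply the f'' term by 1/2:
  drift     = (1/2) * (9*cos(3*x)) evaluated at B_t = 9*cos(3*B_t)/2
  diffusion = (3*sin(3*x)) evaluated at B_t = 3*sin(3*B_t)
Therefore d(-cos(3*B_t)) = (9*cos(3*B_t)/2) dt + (3*sin(3*B_t)) dB_t.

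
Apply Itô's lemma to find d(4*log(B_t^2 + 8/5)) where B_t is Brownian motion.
d(4*log(B_t^2 + 8/5)) = (20*(8 - 5*B_t^2)/(5*B_t^2 + 8)^2) dt + (40*B_t/(5*B_t^2 + 8)) dB_t

Itô's formula for f(B_t) gives d f(B_t) = f'(B_t) dB_t + (1/2) f''(B_t) dt. Compute derivatives of f(x) = 4*log(x^2 + 8/5):
  f'(x)  = 40*x/(5*x^2 + 8)
  f''(x) = 40*(8 - 5*x^2)/(5*x^2 + 8)^2
Substitute x = B_t and multiply the f'' term by 1/2:
  drift     = (1/2) * (40*(8 - 5*x^2)/(5*x^2 + 8)^2) evaluated at B_t = 20*(8 - 5*B_t^2)/(5*B_t^2 + 8)^2
  diffusion = (40*x/(5*x^2 + 8)) evaluated at B_t = 40*B_t/(5*B_t^2 + 8)
Therefore d(4*log(B_t^2 + 8/5)) = (20*(8 - 5*B_t^2)/(5*B_t^2 + 8)^2) dt + (40*B_t/(5*B_t^2 + 8)) dB_t.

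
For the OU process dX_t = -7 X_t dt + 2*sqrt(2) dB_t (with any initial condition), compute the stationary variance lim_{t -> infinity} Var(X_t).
lim Var(X_t) = 4/7

The OU SDE dX = -theta X dt + sigma dB admits the integrating factor exp(theta t): d(exp(theta t) X_t) = sigma exp(theta t) dB_t. Integrating from 0 to t gives X_t = x_0 * exp(-theta t) + sigma * int_0^t exp(-theta (t-s)) dB_s for any initial x_0. The Itô integral has variance (by the Itô isometry) sigma^2 * int_0^t exp(-2 theta (t - s)) ds = sigma^2 * (1 - exp(-2 theta t)) / (2 theta), independent of x_0.
With theta = 7, sigma = 2*sqrt(2):
  Var(X_t) = (2*sqrt(2))^2 * (1 - exp(-2*7 t)) / (2 * 7) = 4/7 - 4*exp(-14*t)/7.
As t -> infinity, exp(-2*7 t) -> 0, so the stationary variance is sigma^2 / (2 theta) = 4/7.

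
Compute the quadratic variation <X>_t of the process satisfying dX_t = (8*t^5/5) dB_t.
<X>_t = 64*t^11/275

For an Itô process dX_t = a(t) dt + b(t) dB_t, the quadratic variation is <X>_t = int_0^t b(s)^2 ds (the drift term does not contribute). Here b(s) = 8*s^5/5, so
  b(s)^2 = 64*s^10/25.
Integrating from 0 to t:
  <X>_t = int_0^t (64*s^10/25) ds = 64*t^11/275.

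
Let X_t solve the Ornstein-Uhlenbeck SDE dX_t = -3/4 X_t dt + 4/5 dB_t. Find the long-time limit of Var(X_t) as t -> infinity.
lim Var(X_t) = 32/75

The OU SDE dX = -theta X dt + sigma dB admits the integrating factor exp(theta t): d(exp(theta t) X_t) = sigma exp(theta t) dB_t. Integrating from 0 to t gives X_t = x_0 * exp(-theta t) + sigma * int_0^t exp(-theta (t-s)) dB_s for any initial x_0. The Itô integral has variance (by the Itô isometry) sigma^2 * int_0^t exp(-2 theta (t - s)) ds = sigma^2 * (1 - exp(-2 theta t)) / (2 theta), independent of x_0.
With theta = 3/4, sigma = 4/5:
  Var(X_t) = (4/5)^2 * (1 - exp(-2*3/4 t)) / (2 * 3/4) = 32/75 - 32*exp(-3*t/2)/75.
As t -> infinity, exp(-2*3/4 t) -> 0, so the stationary variance is sigma^2 / (2 theta) = 32/75.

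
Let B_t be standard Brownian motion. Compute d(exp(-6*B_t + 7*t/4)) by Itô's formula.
d(exp(-6*B_t + 7*t/4)) = (79*exp(-6*B_t + 7*t/4)/4) dt + (-6*exp(-6*B_t + 7*t/4)) dB_t

Itô's formula for f(t, x): d f(t, B_t) = (f_t + (1/2) f_xx) dt + f_x dB_t. Compute partials of f(t, x) = exp(7*t/4 - 6*x):
  f_t(t,x)  = 7*exp(7*t/4 - 6*x)/4
  f_x(t,x)  = -6*exp(7*t/4 - 6*x)
  f_xx(t,x) = 36*exp(7*t/4 - 6*x)
Assemble drift = f_t + (1/2) f_xx = 79*exp(7*t/4 - 6*x)/4 and diffusion = f_x = -6*exp(7*t/4 - 6*x). Substituting x = B_t:
  d(exp(-6*B_t + 7*t/4)) = (79*exp(-6*B_t + 7*t/4)/4) dt + (-6*exp(-6*B_t + 7*t/4)) dB_t.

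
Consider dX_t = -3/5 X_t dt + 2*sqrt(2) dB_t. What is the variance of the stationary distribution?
lim Var(X_t) = 20/3

The OU SDE dX = -theta X dt + sigma dB admits the integrating factor exp(theta t): d(exp(theta t) X_t) = sigma exp(theta t) dB_t. Integrating from 0 to t gives X_t = x_0 * exp(-theta t) + sigma * int_0^t exp(-theta (t-s)) dB_s for any initial x_0. The Itô integral has variance (by the Itô isometry) sigma^2 * int_0^t exp(-2 theta (t - s)) ds = sigma^2 * (1 - exp(-2 theta t)) / (2 theta), independent of x_0.
With theta = 3/5, sigma = 2*sqrt(2):
  Var(X_t) = (2*sqrt(2))^2 * (1 - exp(-2*3/5 t)) / (2 * 3/5) = 20/3 - 20*exp(-6*t/5)/3.
As t -> infinity, exp(-2*3/5 t) -> 0, so the stationary variance is sigma^2 / (2 theta) = 20/3.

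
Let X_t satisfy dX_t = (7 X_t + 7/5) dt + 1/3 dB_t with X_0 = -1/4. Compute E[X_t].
E[X_t] = -exp(7*t)/20 - 1/5

Taking expectations and using E[dB_t] = 0, the mean m(t) = E[X_t] satisfies the ODE m'(t) = a m(t) + b with m(0) = x_0. With a = 7, b = 7/5, x_0 = -1/4, the solution is
  m(t) = x_0 * exp(a t) + (b/a) * (exp(a t) - 1)
       = (-1/4) * exp(7 t) + ((7/5)/7) * (exp(7 t) - 1)
       = -exp(7*t)/20 - 1/5.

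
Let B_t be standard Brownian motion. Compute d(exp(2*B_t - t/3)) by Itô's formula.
d(exp(2*B_t - t/3)) = (5*exp(2*B_t - t/3)/3) dt + (2*exp(2*B_t - t/3)) dB_t

Itô's formula for f(t, x): d f(t, B_t) = (f_t + (1/2) f_xx) dt + f_x dB_t. Compute partials of f(t, x) = exp(-t/3 + 2*x):
  f_t(t,x)  = -exp(-t/3 + 2*x)/3
  f_x(t,x)  = 2*exp(-t/3 + 2*x)
  f_xx(t,x) = 4*exp(-t/3 + 2*x)
Assemble drift = f_t + (1/2) f_xx = 5*exp(-t/3 + 2*x)/3 and diffusion = f_x = 2*exp(-t/3 + 2*x). Substituting x = B_t:
  d(exp(2*B_t - t/3)) = (5*exp(2*B_t - t/3)/3) dt + (2*exp(2*B_t - t/3)) dB_t.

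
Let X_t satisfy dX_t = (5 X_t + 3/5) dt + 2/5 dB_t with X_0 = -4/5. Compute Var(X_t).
Var(X_t) = 2*exp(10*t)/125 - 2/125

The variance V(t) = Var(X_t) satisfies V'(t) = 2 a V(t) + c^2 with V(0) = 0 (drift coefficient is linear in X, diffusion is constant). With a = 5, c = 2/5, the solution is
  V(t) = (c^2 / (2 a)) * (exp(2 a t) - 1)
       = ((2/5)^2 / (2*5)) * (exp(10 t) - 1)
       = 2*exp(10*t)/125 - 2/125.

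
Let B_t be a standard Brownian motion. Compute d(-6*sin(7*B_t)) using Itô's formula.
d(-6*sin(7*B_t)) = (147*sin(7*B_t)) dt + (-42*cos(7*B_t)) dB_t

Itô's formula for f(B_t) gives d f(B_t) = f'(B_t) dB_t + (1/2) f''(B_t) dt. Compute derivatives of f(x) = -6*sin(7*x):
  f'(x)  = -42*cos(7*x)
  f''(x) = 294*sin(7*x)
Substitute x = B_t and multiply the f'' term by 1/2:
  drift     = (1/2) * (294*sin(7*x)) evaluated at B_t = 147*sin(7*B_t)
  diffusion = (-42*cos(7*x)) evaluated at B_t = -42*cos(7*B_t)
Therefore d(-6*sin(7*B_t)) = (147*sin(7*B_t)) dt + (-42*cos(7*B_t)) dB_t.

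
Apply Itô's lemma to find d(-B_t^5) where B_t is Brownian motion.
d(-B_t^5) = (-10*B_t^3) dt + (-5*B_t^4) dB_t

Itô's formula for f(B_t) gives d f(B_t) = f'(B_t) dB_t + (1/2) f''(B_t) dt. Compute derivatives of f(x) = -x^5:
  f'(x)  = -5*x^4
  f''(x) = -20*x^3
Substitute x = B_t and multiply the f'' term by 1/2:
  drift     = (1/2) * (-20*x^3) evaluated at B_t = -10*B_t^3
  diffusion = (-5*x^4) evaluated at B_t = -5*B_t^4
Therefore d(-B_t^5) = (-10*B_t^3) dt + (-5*B_t^4) dB_t.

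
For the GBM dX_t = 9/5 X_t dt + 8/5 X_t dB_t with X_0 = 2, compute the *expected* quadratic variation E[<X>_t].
E[<X>_t] = 128*exp(154*t/25)/77 - 128/77

<X>_t = int_0^t ((8/5) * X_s)^2 ds. Taking expectation inside the integral: E[<X>_t] = (8/5)^2 * int_0^t E[X_s^2] ds. For GBM, E[X_s^2] = x_0^2 * exp((2 mu + sigma^2) s). Integrating:
  E[<X>_t] = (8/5)^2 * 2^2 * (exp((2*(9/5) + (8/5)^2) t) - 1) / (2*(9/5) + (8/5)^2)
           = (8/5)^2 * 2^2 * (exp((154/25) t) - 1) / (154/25) = 128*exp(154*t/25)/77 - 128/77.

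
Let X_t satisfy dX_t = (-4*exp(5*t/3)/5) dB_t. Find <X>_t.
<X>_t = 24*exp(10*t/3)/125 - 24/125

For an Itô process dX_t = a(t) dt + b(t) dB_t, the quadratic variation is <X>_t = int_0^t b(s)^2 ds (the drift term does not contribute). Here b(s) = -4*exp(5*s/3)/5, so
  b(s)^2 = 16*exp(10*s/3)/25.
Integrating from 0 to t:
  <X>_t = int_0^t (16*exp(10*s/3)/25) ds = 24*exp(10*t/3)/125 - 24/125.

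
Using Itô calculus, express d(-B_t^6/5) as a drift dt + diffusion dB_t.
d(-B_t^6/5) = (-3*B_t^4) dt + (-6*B_t^5/5) dB_t

Itô's formula for f(B_t) gives d f(B_t) = f'(B_t) dB_t + (1/2) f''(B_t) dt. Compute derivatives of f(x) = -x^6/5:
  f'(x)  = -6*x^5/5
  f''(x) = -6*x^4
Substitute x = B_t and multiply the f'' term by 1/2:
  drift     = (1/2) * (-6*x^4) evaluated at B_t = -3*B_t^4
  diffusion = (-6*x^5/5) evaluated at B_t = -6*B_t^5/5
Therefore d(-B_t^6/5) = (-3*B_t^4) dt + (-6*B_t^5/5) dB_t.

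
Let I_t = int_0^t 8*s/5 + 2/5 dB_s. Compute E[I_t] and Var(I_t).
E[I_t] = 0; Var(I_t) = 4*t*(16*t^2 + 12*t + 3)/75

The Itô integral of a deterministic integrand f(s) has mean 0 because each increment f(s) * (B_{s+ds} - B_s) has mean 0. By the Itô isometry:
  Var( int_0^t f(s) dB_s ) = E[ (int_0^t f(s) dB_s)^2 ] = int_0^t f(s)^2 ds.
Here f(s) = 8*s/5 + 2/5, so f(s)^2 = 4*(4*s + 1)^2/25. Integrate:
  int_0^t (4*(4*s + 1)^2/25) ds = 4*t*(16*t^2 + 12*t + 3)/75.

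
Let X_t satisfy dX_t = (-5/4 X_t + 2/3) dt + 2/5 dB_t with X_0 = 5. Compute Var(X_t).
Var(X_t) = 8/125 - 8*exp(-5*t/2)/125

The variance V(t) = Var(X_t) satisfies V'(t) = 2 a V(t) + c^2 with V(0) = 0 (drift coefficient is linear in X, diffusion is constant). With a = -5/4, c = 2/5, the solution is
  V(t) = (c^2 / (2 a)) * (exp(2 a t) - 1)
       = ((2/5)^2 / (2*(-5/4))) * (exp((-5/2) t) - 1)
       = 8/125 - 8*exp(-5*t/2)/125.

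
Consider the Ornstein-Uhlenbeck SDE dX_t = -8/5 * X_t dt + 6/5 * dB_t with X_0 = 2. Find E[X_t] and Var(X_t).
E[X_t] = 2*exp(-8*t/5); Var(X_t) = 9/20 - 9*exp(-16*t/5)/20

The OU SDE dX = -theta X dt + sigma dB admits the integrating factor exp(theta t): d(exp(theta t) X_t) = sigma exp(theta t) dB_t. Integrating from 0 to t:
  X_t = x_0 * exp(-theta t) + sigma * int_0^t exp(-theta (t-s)) dB_s.
The Itô integral has mean 0 and (by the Itô isometry) variance sigma^2 * int_0^t exp(-2 theta (t - s)) ds = sigma^2 * (1 - exp(-2 theta t)) / (2 theta).
With theta = 8/5, sigma = 6/5, x_0 = 2:
  E[X_t] = 2 * exp(-8/5 t) = 2*exp(-8*t/5)
  Var(X_t) = (6/5)^2 * (1 - exp(-2*8/5 t)) / (2 * 8/5) = 9/20 - 9*exp(-16*t/5)/20.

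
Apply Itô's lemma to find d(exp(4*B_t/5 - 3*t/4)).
d(exp(4*B_t/5 - 3*t/4)) = (-43*exp(4*B_t/5 - 3*t/4)/100) dt + (4*exp(4*B_t/5 - 3*t/4)/5) dB_t

Itô's formula for f(t, x): d f(t, B_t) = (f_t + (1/2) f_xx) dt + f_x dB_t. Compute partials of f(t, x) = exp(-3*t/4 + 4*x/5):
  f_t(t,x)  = -3*exp(-3*t/4 + 4*x/5)/4
  f_x(t,x)  = 4*exp(-3*t/4 + 4*x/5)/5
  f_xx(t,x) = 16*exp(-3*t/4 + 4*x/5)/25
Assemble drift = f_t + (1/2) f_xx = -43*exp(-3*t/4 + 4*x/5)/100 and diffusion = f_x = 4*exp(-3*t/4 + 4*x/5)/5. Substituting x = B_t:
  d(exp(4*B_t/5 - 3*t/4)) = (-43*exp(4*B_t/5 - 3*t/4)/100) dt + (4*exp(4*B_t/5 - 3*t/4)/5) dB_t.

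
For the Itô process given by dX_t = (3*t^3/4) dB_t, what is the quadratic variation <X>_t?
<X>_t = 9*t^7/112

For an Itô process dX_t = a(t) dt + b(t) dB_t, the quadratic variation is <X>_t = int_0^t b(s)^2 ds (the drift term does not contribute). Here b(s) = 3*s^3/4, so
  b(s)^2 = 9*s^6/16.
Integrating from 0 to t:
  <X>_t = int_0^t (9*s^6/16) ds = 9*t^7/112.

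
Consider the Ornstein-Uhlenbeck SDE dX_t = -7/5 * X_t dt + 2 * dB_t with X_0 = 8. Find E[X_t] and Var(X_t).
E[X_t] = 8*exp(-7*t/5); Var(X_t) = 10/7 - 10*exp(-14*t/5)/7

The OU SDE dX = -theta X dt + sigma dB admits the integrating factor exp(theta t): d(exp(theta t) X_t) = sigma exp(theta t) dB_t. Integrating from 0 to t:
  X_t = x_0 * exp(-theta t) + sigma * int_0^t exp(-theta (t-s)) dB_s.
The Itô integral has mean 0 and (by the Itô isometry) variance sigma^2 * int_0^t exp(-2 theta (t - s)) ds = sigma^2 * (1 - exp(-2 theta t)) / (2 theta).
With theta = 7/5, sigma = 2, x_0 = 8:
  E[X_t] = 8 * exp(-7/5 t) = 8*exp(-7*t/5)
  Var(X_t) = (2)^2 * (1 - exp(-2*7/5 t)) / (2 * 7/5) = 10/7 - 10*exp(-14*t/5)/7.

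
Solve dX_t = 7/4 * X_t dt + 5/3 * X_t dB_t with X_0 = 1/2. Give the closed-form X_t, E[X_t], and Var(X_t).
X_t = 1/2 * exp((13/36) t + (5/3) B_t); E[X_t] = exp(7*t/4)/2; Var(X_t) = (exp(25*t/9) - 1)*exp(7*t/2)/4

For GBM dX = mu X dt + sigma X dB with X_0 = x_0, apply Itô to Y = log X: dY = (mu - sigma^2/2) dt + sigma dB, so Y_t = log(x_0) + (mu - sigma^2/2) t + sigma B_t and hence X_t = x_0 * exp((mu - sigma^2/2) t + sigma B_t).
With mu = 7/4, sigma = 5/3, x_0 = 1/2, this gives:
  X_t = 1/2 * exp((13/36) * t + (5/3) * B_t).
Since sigma*B_t ~ Normal(0, sigma^2 t), E[exp(sigma*B_t)] = exp(sigma^2 t / 2); so E[X_t] = x_0 * exp((mu - sigma^2/2) t) * exp(sigma^2 t / 2) = x_0 * exp(mu t) = exp(7*t/4)/2.
Var(X_t) = E[X_t^2] - (E[X_t])^2 = x_0^2 * exp(2 mu t) * (exp(sigma^2 t) - 1) = (exp(25*t/9) - 1)*exp(7*t/2)/4.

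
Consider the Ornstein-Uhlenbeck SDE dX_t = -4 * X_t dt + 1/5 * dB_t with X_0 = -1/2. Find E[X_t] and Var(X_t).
E[X_t] = -exp(-4*t)/2; Var(X_t) = 1/200 - exp(-8*t)/200

The OU SDE dX = -theta X dt + sigma dB admits the integrating factor exp(theta t): d(exp(theta t) X_t) = sigma exp(theta t) dB_t. Integrating from 0 to t:
  X_t = x_0 * exp(-theta t) + sigma * int_0^t exp(-theta (t-s)) dB_s.
The Itô integral has mean 0 and (by the Itô isometry) variance sigma^2 * int_0^t exp(-2 theta (t - s)) ds = sigma^2 * (1 - exp(-2 theta t)) / (2 theta).
With theta = 4, sigma = 1/5, x_0 = -1/2:
  E[X_t] = -1/2 * exp(-4 t) = -exp(-4*t)/2
  Var(X_t) = (1/5)^2 * (1 - exp(-2*4 t)) / (2 * 4) = 1/200 - exp(-8*t)/200.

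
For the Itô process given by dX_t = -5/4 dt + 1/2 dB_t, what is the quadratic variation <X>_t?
<X>_t = t/4

For an Itô process dX_t = a(t) dt + b(t) dB_t, the quadratic variation is <X>_t = int_0^t b(s)^2 ds (the drift term does not contribute). Here b(s) = 1/2, so
  b(s)^2 = 1/4.
Integrating from 0 to t:
  <X>_t = int_0^t (1/4) ds = t/4.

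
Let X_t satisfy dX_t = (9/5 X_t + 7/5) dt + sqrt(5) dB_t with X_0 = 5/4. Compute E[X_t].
E[X_t] = 73*exp(9*t/5)/36 - 7/9

Taking expectations and using E[dB_t] = 0, the mean m(t) = E[X_t] satisfies the ODE m'(t) = a m(t) + b with m(0) = x_0. With a = 9/5, b = 7/5, x_0 = 5/4, the solution is
  m(t) = x_0 * exp(a t) + (b/a) * (exp(a t) - 1)
       = (5/4) * exp((9/5) t) + ((7/5)/(9/5)) * (exp((9/5) t) - 1)
       = 73*exp(9*t/5)/36 - 7/9.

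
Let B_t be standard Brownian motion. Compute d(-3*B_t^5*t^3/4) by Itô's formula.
d(-3*B_t^5*t^3/4) = (3*B_t^3*t^2*(-3*B_t^2 - 10*t)/4) dt + (-15*B_t^4*t^3/4) dB_t

Itô's formula for f(t, x): d f(t, B_t) = (f_t + (1/2) f_xx) dt + f_x dB_t. Compute partials of f(t, x) = -3*t^3*x^5/4:
  f_t(t,x)  = -9*t^2*x^5/4
  f_x(t,x)  = -15*t^3*x^4/4
  f_xx(t,x) = -15*t^3*x^3
Assemble drift = f_t + (1/2) f_xx = 3*t^2*x^3*(-10*t - 3*x^2)/4 and diffusion = f_x = -15*t^3*x^4/4. Substituting x = B_t:
  d(-3*B_t^5*t^3/4) = (3*B_t^3*t^2*(-3*B_t^2 - 10*t)/4) dt + (-15*B_t^4*t^3/4) dB_t.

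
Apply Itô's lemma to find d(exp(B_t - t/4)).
d(exp(B_t - t/4)) = (exp(B_t - t/4)/4) dt + (exp(B_t - t/4)) dB_t

Itô's formula for f(t, x): d f(t, B_t) = (f_t + (1/2) f_xx) dt + f_x dB_t. Compute partials of f(t, x) = exp(-t/4 + x):
  f_t(t,x)  = -exp(-t/4 + x)/4
  f_x(t,x)  = exp(-t/4 + x)
  f_xx(t,x) = exp(-t/4 + x)
Assemble drift = f_t + (1/2) f_xx = exp(-t/4 + x)/4 and diffusion = f_x = exp(-t/4 + x). Substituting x = B_t:
  d(exp(B_t - t/4)) = (exp(B_t - t/4)/4) dt + (exp(B_t - t/4)) dB_t.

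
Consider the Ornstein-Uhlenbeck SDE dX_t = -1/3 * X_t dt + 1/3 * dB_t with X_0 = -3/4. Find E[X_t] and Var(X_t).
E[X_t] = -3*exp(-t/3)/4; Var(X_t) = 1/6 - exp(-2*t/3)/6

The OU SDE dX = -theta X dt + sigma dB admits the integrating factor exp(theta t): d(exp(theta t) X_t) = sigma exp(theta t) dB_t. Integrating from 0 to t:
  X_t = x_0 * exp(-theta t) + sigma * int_0^t exp(-theta (t-s)) dB_s.
The Itô integral has mean 0 and (by the Itô isometry) variance sigma^2 * int_0^t exp(-2 theta (t - s)) ds = sigma^2 * (1 - exp(-2 theta t)) / (2 theta).
With theta = 1/3, sigma = 1/3, x_0 = -3/4:
  E[X_t] = -3/4 * exp(-1/3 t) = -3*exp(-t/3)/4
  Var(X_t) = (1/3)^2 * (1 - exp(-2*1/3 t)) / (2 * 1/3) = 1/6 - exp(-2*t/3)/6.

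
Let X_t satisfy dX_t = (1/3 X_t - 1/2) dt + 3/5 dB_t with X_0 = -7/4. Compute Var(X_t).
Var(X_t) = 27*exp(2*t/3)/50 - 27/50

The variance V(t) = Var(X_t) satisfies V'(t) = 2 a V(t) + c^2 with V(0) = 0 (drift coefficient is linear in X, diffusion is constant). With a = 1/3, c = 3/5, the solution is
  V(t) = (c^2 / (2 a)) * (exp(2 a t) - 1)
       = ((3/5)^2 / (2*(1/3))) * (exp((2/3) t) - 1)
       = 27*exp(2*t/3)/50 - 27/50.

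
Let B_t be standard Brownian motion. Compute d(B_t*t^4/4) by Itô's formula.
d(B_t*t^4/4) = (B_t*t^3) dt + (t^4/4) dB_t

Itô's formula for f(t, x): d f(t, B_t) = (f_t + (1/2) f_xx) dt + f_x dB_t. Compute partials of f(t, x) = t^4*x/4:
  f_t(t,x)  = t^3*x
  f_x(t,x)  = t^4/4
  f_xx(t,x) = 0
Assemble drift = f_t + (1/2) f_xx = t^3*x and diffusion = f_x = t^4/4. Substituting x = B_t:
  d(B_t*t^4/4) = (B_t*t^3) dt + (t^4/4) dB_t.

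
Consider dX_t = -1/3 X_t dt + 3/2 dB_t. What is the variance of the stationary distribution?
lim Var(X_t) = 27/8

The OU SDE dX = -theta X dt + sigma dB admits the integrating factor exp(theta t): d(exp(theta t) X_t) = sigma exp(theta t) dB_t. Integrating from 0 to t gives X_t = x_0 * exp(-theta t) + sigma * int_0^t exp(-theta (t-s)) dB_s for any initial x_0. The Itô integral has variance (by the Itô isometry) sigma^2 * int_0^t exp(-2 theta (t - s)) ds = sigma^2 * (1 - exp(-2 theta t)) / (2 theta), independent of x_0.
With theta = 1/3, sigma = 3/2:
  Var(X_t) = (3/2)^2 * (1 - exp(-2*1/3 t)) / (2 * 1/3) = 27/8 - 27*exp(-2*t/3)/8.
As t -> infinity, exp(-2*1/3 t) -> 0, so the stationary variance is sigma^2 / (2 theta) = 27/8.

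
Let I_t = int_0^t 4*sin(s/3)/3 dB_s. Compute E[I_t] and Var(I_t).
E[I_t] = 0; Var(I_t) = 8*t/9 - 4*sin(2*t/3)/3

The Itô integral of a deterministic integrand f(s) has mean 0 because each increment f(s) * (B_{s+ds} - B_s) has mean 0. By the Itô isometry:
  Var( int_0^t f(s) dB_s ) = E[ (int_0^t f(s) dB_s)^2 ] = int_0^t f(s)^2 ds.
Here f(s) = 4*sin(s/3)/3, so f(s)^2 = 16*sin(s/3)^2/9. Integrate:
  int_0^t (16*sin(s/3)^2/9) ds = 8*t/9 - 4*sin(2*t/3)/3.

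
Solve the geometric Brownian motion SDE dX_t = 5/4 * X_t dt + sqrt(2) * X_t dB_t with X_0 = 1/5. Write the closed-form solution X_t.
X_t = 1/5 * exp((1/4) * t + (sqrt(2)) * B_t)

For GBM dX = mu X dt + sigma X dB with X_0 = x_0, apply Itô to Y = log X: dY = (mu - sigma^2/2) dt + sigma dB, so Y_t = log(x_0) + (mu - sigma^2/2) t + sigma B_t and hence X_t = x_0 * exp((mu - sigma^2/2) t + sigma B_t).
With mu = 5/4, sigma = sqrt(2), x_0 = 1/5, this gives:
  X_t = 1/5 * exp((1/4) * t + (sqrt(2)) * B_t).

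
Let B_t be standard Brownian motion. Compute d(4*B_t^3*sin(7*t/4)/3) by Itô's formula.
d(4*B_t^3*sin(7*t/4)/3) = (B_t*(7*B_t^2*cos(7*t/4) + 12*sin(7*t/4))/3) dt + (4*B_t^2*sin(7*t/4)) dB_t

Itô's formula for f(t, x): d f(t, B_t) = (f_t + (1/2) f_xx) dt + f_x dB_t. Compute partials of f(t, x) = 4*x^3*sin(7*t/4)/3:
  f_t(t,x)  = 7*x^3*cos(7*t/4)/3
  f_x(t,x)  = 4*x^2*sin(7*t/4)
  f_xx(t,x) = 8*x*sin(7*t/4)
Assemble drift = f_t + (1/2) f_xx = x*(7*x^2*cos(7*t/4) + 12*sin(7*t/4))/3 and diffusion = f_x = 4*x^2*sin(7*t/4). Substituting x = B_t:
  d(4*B_t^3*sin(7*t/4)/3) = (B_t*(7*B_t^2*cos(7*t/4) + 12*sin(7*t/4))/3) dt + (4*B_t^2*sin(7*t/4)) dB_t.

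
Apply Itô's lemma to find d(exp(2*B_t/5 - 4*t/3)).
d(exp(2*B_t/5 - 4*t/3)) = (-94*exp(2*B_t/5 - 4*t/3)/75) dt + (2*exp(2*B_t/5 - 4*t/3)/5) dB_t

Itô's formula for f(t, x): d f(t, B_t) = (f_t + (1/2) f_xx) dt + f_x dB_t. Compute partials of f(t, x) = exp(-4*t/3 + 2*x/5):
  f_t(t,x)  = -4*exp(-4*t/3 + 2*x/5)/3
  f_x(t,x)  = 2*exp(-4*t/3 + 2*x/5)/5
  f_xx(t,x) = 4*exp(-4*t/3 + 2*x/5)/25
Assemble drift = f_t + (1/2) f_xx = -94*exp(-4*t/3 + 2*x/5)/75 and diffusion = f_x = 2*exp(-4*t/3 + 2*x/5)/5. Substituting x = B_t:
  d(exp(2*B_t/5 - 4*t/3)) = (-94*exp(2*B_t/5 - 4*t/3)/75) dt + (2*exp(2*B_t/5 - 4*t/3)/5) dB_t.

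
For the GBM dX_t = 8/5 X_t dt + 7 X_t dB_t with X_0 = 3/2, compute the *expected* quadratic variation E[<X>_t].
E[<X>_t] = 245*exp(261*t/5)/116 - 245/116

<X>_t = int_0^t (7 * X_s)^2 ds. Taking expectation inside the integral: E[<X>_t] = 7^2 * int_0^t E[X_s^2] ds. For GBM, E[X_s^2] = x_0^2 * exp((2 mu + sigma^2) s). Integrating:
  E[<X>_t] = 7^2 * (3/2)^2 * (exp((2*(8/5) + 7^2) t) - 1) / (2*(8/5) + 7^2)
           = 7^2 * (3/2)^2 * (exp((261/5) t) - 1) / (261/5) = 245*exp(261*t/5)/116 - 245/116.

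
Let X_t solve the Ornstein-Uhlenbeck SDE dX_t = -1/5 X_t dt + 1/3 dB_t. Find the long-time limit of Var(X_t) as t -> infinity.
lim Var(X_t) = 5/18

The OU SDE dX = -theta X dt + sigma dB admits the integrating factor exp(theta t): d(exp(theta t) X_t) = sigma exp(theta t) dB_t. Integrating from 0 to t gives X_t = x_0 * exp(-theta t) + sigma * int_0^t exp(-theta (t-s)) dB_s for any initial x_0. The Itô integral has variance (by the Itô isometry) sigma^2 * int_0^t exp(-2 theta (t - s)) ds = sigma^2 * (1 - exp(-2 theta t)) / (2 theta), independent of x_0.
With theta = 1/5, sigma = 1/3:
  Var(X_t) = (1/3)^2 * (1 - exp(-2*1/5 t)) / (2 * 1/5) = 5/18 - 5*exp(-2*t/5)/18.
As t -> infinity, exp(-2*1/5 t) -> 0, so the stationary variance is sigma^2 / (2 theta) = 5/18.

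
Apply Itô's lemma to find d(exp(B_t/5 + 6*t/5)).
d(exp(B_t/5 + 6*t/5)) = (61*exp(B_t/5 + 6*t/5)/50) dt + (exp(B_t/5 + 6*t/5)/5) dB_t

Itô's formula for f(t, x): d f(t, B_t) = (f_t + (1/2) f_xx) dt + f_x dB_t. Compute partials of f(t, x) = exp(6*t/5 + x/5):
  f_t(t,x)  = 6*exp(6*t/5 + x/5)/5
  f_x(t,x)  = exp(6*t/5 + x/5)/5
  f_xx(t,x) = exp(6*t/5 + x/5)/25
Assemble drift = f_t + (1/2) f_xx = 61*exp(6*t/5 + x/5)/50 and diffusion = f_x = exp(6*t/5 + x/5)/5. Substituting x = B_t:
  d(exp(B_t/5 + 6*t/5)) = (61*exp(B_t/5 + 6*t/5)/50) dt + (exp(B_t/5 + 6*t/5)/5) dB_t.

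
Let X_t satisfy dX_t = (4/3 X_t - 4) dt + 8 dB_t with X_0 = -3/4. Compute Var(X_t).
Var(X_t) = 24*exp(8*t/3) - 24

The variance V(t) = Var(X_t) satisfies V'(t) = 2 a V(t) + c^2 with V(0) = 0 (drift coefficient is linear in X, diffusion is constant). With a = 4/3, c = 8, the solution is
  V(t) = (c^2 / (2 a)) * (exp(2 a t) - 1)
       = (8^2 / (2*(4/3))) * (exp((8/3) t) - 1)
       = 24*exp(8*t/3) - 24.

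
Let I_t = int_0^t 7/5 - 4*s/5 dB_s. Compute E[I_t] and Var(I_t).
E[I_t] = 0; Var(I_t) = t*(16*t^2 - 84*t + 147)/75

The Itô integral of a deterministic integrand f(s) has mean 0 because each increment f(s) * (B_{s+ds} - B_s) has mean 0. By the Itô isometry:
  Var( int_0^t f(s) dB_s ) = E[ (int_0^t f(s) dB_s)^2 ] = int_0^t f(s)^2 ds.
Here f(s) = 7/5 - 4*s/5, so f(s)^2 = (4*s - 7)^2/25. Integrate:
  int_0^t ((4*s - 7)^2/25) ds = t*(16*t^2 - 84*t + 147)/75.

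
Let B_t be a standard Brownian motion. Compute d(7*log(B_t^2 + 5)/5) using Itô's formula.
d(7*log(B_t^2 + 5)/5) = (7*(5 - B_t^2)/(5*(B_t^2 + 5)^2)) dt + (14*B_t/(5*(B_t^2 + 5))) dB_t

Itô's formula for f(B_t) gives d f(B_t) = f'(B_t) dB_t + (1/2) f''(B_t) dt. Compute derivatives of f(x) = 7*log(x^2 + 5)/5:
  f'(x)  = 14*x/(5*(x^2 + 5))
  f''(x) = 14*(5 - x^2)/(5*(x^2 + 5)^2)
Substitute x = B_t and multiply the f'' term by 1/2:
  drift     = (1/2) * (14*(5 - x^2)/(5*(x^2 + 5)^2)) evaluated at B_t = 7*(5 - B_t^2)/(5*(B_t^2 + 5)^2)
  diffusion = (14*x/(5*(x^2 + 5))) evaluated at B_t = 14*B_t/(5*(B_t^2 + 5))
Therefore d(7*log(B_t^2 + 5)/5) = (7*(5 - B_t^2)/(5*(B_t^2 + 5)^2)) dt + (14*B_t/(5*(B_t^2 + 5))) dB_t.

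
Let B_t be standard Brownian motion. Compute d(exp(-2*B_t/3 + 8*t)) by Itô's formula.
d(exp(-2*B_t/3 + 8*t)) = (74*exp(-2*B_t/3 + 8*t)/9) dt + (-2*exp(-2*B_t/3 + 8*t)/3) dB_t

Itô's formula for f(t, x): d f(t, B_t) = (f_t + (1/2) f_xx) dt + f_x dB_t. Compute partials of f(t, x) = exp(8*t - 2*x/3):
  f_t(t,x)  = 8*exp(8*t - 2*x/3)
  f_x(t,x)  = -2*exp(8*t - 2*x/3)/3
  f_xx(t,x) = 4*exp(8*t - 2*x/3)/9
Assemble drift = f_t + (1/2) f_xx = 74*exp(8*t - 2*x/3)/9 and diffusion = f_x = -2*exp(8*t - 2*x/3)/3. Substituting x = B_t:
  d(exp(-2*B_t/3 + 8*t)) = (74*exp(-2*B_t/3 + 8*t)/9) dt + (-2*exp(-2*B_t/3 + 8*t)/3) dB_t.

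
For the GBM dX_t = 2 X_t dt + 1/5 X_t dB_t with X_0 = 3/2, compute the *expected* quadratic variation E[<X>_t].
E[<X>_t] = 9*exp(101*t/25)/404 - 9/404

<X>_t = int_0^t ((1/5) * X_s)^2 ds. Taking expectation inside the integral: E[<X>_t] = (1/5)^2 * int_0^t E[X_s^2] ds. For GBM, E[X_s^2] = x_0^2 * exp((2 mu + sigma^2) s). Integrating:
  E[<X>_t] = (1/5)^2 * (3/2)^2 * (exp((2*2 + (1/5)^2) t) - 1) / (2*2 + (1/5)^2)
           = (1/5)^2 * (3/2)^2 * (exp((101/25) t) - 1) / (101/25) = 9*exp(101*t/25)/404 - 9/404.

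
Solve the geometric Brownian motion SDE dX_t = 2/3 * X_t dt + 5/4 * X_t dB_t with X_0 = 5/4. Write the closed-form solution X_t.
X_t = 5/4 * exp((-11/96) * t + (5/4) * B_t)

For GBM dX = mu X dt + sigma X dB with X_0 = x_0, apply Itô to Y = log X: dY = (mu - sigma^2/2) dt + sigma dB, so Y_t = log(x_0) + (mu - sigma^2/2) t + sigma B_t and hence X_t = x_0 * exp((mu - sigma^2/2) t + sigma B_t).
With mu = 2/3, sigma = 5/4, x_0 = 5/4, this gives:
  X_t = 5/4 * exp((-11/96) * t + (5/4) * B_t).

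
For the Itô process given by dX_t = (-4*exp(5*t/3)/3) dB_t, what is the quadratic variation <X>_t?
<X>_t = 8*exp(10*t/3)/15 - 8/15

For an Itô process dX_t = a(t) dt + b(t) dB_t, the quadratic variation is <X>_t = int_0^t b(s)^2 ds (the drift term does not contribute). Here b(s) = -4*exp(5*s/3)/3, so
  b(s)^2 = 16*exp(10*s/3)/9.
Integrating from 0 to t:
  <X>_t = int_0^t (16*exp(10*s/3)/9) ds = 8*exp(10*t/3)/15 - 8/15.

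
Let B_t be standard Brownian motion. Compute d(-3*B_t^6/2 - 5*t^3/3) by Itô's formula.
d(-3*B_t^6/2 - 5*t^3/3) = (-45*B_t^4/2 - 5*t^2) dt + (-9*B_t^5) dB_t

Itô's formula for f(t, x): d f(t, B_t) = (f_t + (1/2) f_xx) dt + f_x dB_t. Compute partials of f(t, x) = -5*t^3/3 - 3*x^6/2:
  f_t(t,x)  = -5*t^2
  f_x(t,x)  = -9*x^5
  f_xx(t,x) = -45*x^4
Assemble drift = f_t + (1/2) f_xx = -5*t^2 - 45*x^4/2 and diffusion = f_x = -9*x^5. Substituting x = B_t:
  d(-3*B_t^6/2 - 5*t^3/3) = (-45*B_t^4/2 - 5*t^2) dt + (-9*B_t^5) dB_t.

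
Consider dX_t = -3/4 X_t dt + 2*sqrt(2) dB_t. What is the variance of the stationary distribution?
lim Var(X_t) = 16/3

The OU SDE dX = -theta X dt + sigma dB admits the integrating factor exp(theta t): d(exp(theta t) X_t) = sigma exp(theta t) dB_t. Integrating from 0 to t gives X_t = x_0 * exp(-theta t) + sigma * int_0^t exp(-theta (t-s)) dB_s for any initial x_0. The Itô integral has variance (by the Itô isometry) sigma^2 * int_0^t exp(-2 theta (t - s)) ds = sigma^2 * (1 - exp(-2 theta t)) / (2 theta), independent of x_0.
With theta = 3/4, sigma = 2*sqrt(2):
  Var(X_t) = (2*sqrt(2))^2 * (1 - exp(-2*3/4 t)) / (2 * 3/4) = 16/3 - 16*exp(-3*t/2)/3.
As t -> infinity, exp(-2*3/4 t) -> 0, so the stationary variance is sigma^2 / (2 theta) = 16/3.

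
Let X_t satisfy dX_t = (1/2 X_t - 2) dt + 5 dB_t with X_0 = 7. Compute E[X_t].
E[X_t] = 3*exp(t/2) + 4

Taking expectations and using E[dB_t] = 0, the mean m(t) = E[X_t] satisfies the ODE m'(t) = a m(t) + b with m(0) = x_0. With a = 1/2, b = -2, x_0 = 7, the solution is
  m(t) = x_0 * exp(a t) + (b/a) * (exp(a t) - 1)
       = 7 * exp((1/2) t) + ((-2)/(1/2)) * (exp((1/2) t) - 1)
       = 3*exp(t/2) + 4.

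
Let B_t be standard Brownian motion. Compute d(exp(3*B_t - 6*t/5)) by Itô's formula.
d(exp(3*B_t - 6*t/5)) = (33*exp(3*B_t - 6*t/5)/10) dt + (3*exp(3*B_t - 6*t/5)) dB_t

Itô's formula for f(t, x): d f(t, B_t) = (f_t + (1/2) f_xx) dt + f_x dB_t. Compute partials of f(t, x) = exp(-6*t/5 + 3*x):
  f_t(t,x)  = -6*exp(-6*t/5 + 3*x)/5
  f_x(t,x)  = 3*exp(-6*t/5 + 3*x)
  f_xx(t,x) = 9*exp(-6*t/5 + 3*x)
Assemble drift = f_t + (1/2) f_xx = 33*exp(-6*t/5 + 3*x)/10 and diffusion = f_x = 3*exp(-6*t/5 + 3*x). Substituting x = B_t:
  d(exp(3*B_t - 6*t/5)) = (33*exp(3*B_t - 6*t/5)/10) dt + (3*exp(3*B_t - 6*t/5)) dB_t.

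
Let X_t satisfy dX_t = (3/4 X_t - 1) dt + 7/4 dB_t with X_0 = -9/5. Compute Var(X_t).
Var(X_t) = 49*exp(3*t/2)/24 - 49/24

The variance V(t) = Var(X_t) satisfies V'(t) = 2 a V(t) + c^2 with V(0) = 0 (drift coefficient is linear in X, diffusion is constant). With a = 3/4, c = 7/4, the solution is
  V(t) = (c^2 / (2 a)) * (exp(2 a t) - 1)
       = ((7/4)^2 / (2*(3/4))) * (exp((3/2) t) - 1)
       = 49*exp(3*t/2)/24 - 49/24.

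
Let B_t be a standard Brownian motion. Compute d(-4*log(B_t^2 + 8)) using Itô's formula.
d(-4*log(B_t^2 + 8)) = (4*(B_t^2 - 8)/(B_t^2 + 8)^2) dt + (-8*B_t/(B_t^2 + 8)) dB_t

Itô's formula for f(B_t) gives d f(B_t) = f'(B_t) dB_t + (1/2) f''(B_t) dt. Compute derivatives of f(x) = -4*log(x^2 + 8):
  f'(x)  = -8*x/(x^2 + 8)
  f''(x) = 8*(x^2 - 8)/(x^2 + 8)^2
Substitute x = B_t and multiply the f'' term by 1/2:
  drift     = (1/2) * (8*(x^2 - 8)/(x^2 + 8)^2) evaluated at B_t = 4*(B_t^2 - 8)/(B_t^2 + 8)^2
  diffusion = (-8*x/(x^2 + 8)) evaluated at B_t = -8*B_t/(B_t^2 + 8)
Therefore d(-4*log(B_t^2 + 8)) = (4*(B_t^2 - 8)/(B_t^2 + 8)^2) dt + (-8*B_t/(B_t^2 + 8)) dB_t.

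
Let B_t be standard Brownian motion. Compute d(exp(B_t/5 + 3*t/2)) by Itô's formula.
d(exp(B_t/5 + 3*t/2)) = (38*exp(B_t/5 + 3*t/2)/25) dt + (exp(B_t/5 + 3*t/2)/5) dB_t

Itô's formula for f(t, x): d f(t, B_t) = (f_t + (1/2) f_xx) dt + f_x dB_t. Compute partials of f(t, x) = exp(3*t/2 + x/5):
  f_t(t,x)  = 3*exp(3*t/2 + x/5)/2
  f_x(t,x)  = exp(3*t/2 + x/5)/5
  f_xx(t,x) = exp(3*t/2 + x/5)/25
Assemble drift = f_t + (1/2) f_xx = 38*exp(3*t/2 + x/5)/25 and diffusion = f_x = exp(3*t/2 + x/5)/5. Substituting x = B_t:
  d(exp(B_t/5 + 3*t/2)) = (38*exp(B_t/5 + 3*t/2)/25) dt + (exp(B_t/5 + 3*t/2)/5) dB_t.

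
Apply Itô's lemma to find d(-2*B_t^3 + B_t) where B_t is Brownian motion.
d(-2*B_t^3 + B_t) = (-6*B_t) dt + (1 - 6*B_t^2) dB_t

Itô's formula for f(B_t) gives d f(B_t) = f'(B_t) dB_t + (1/2) f''(B_t) dt. Compute derivatives of f(x) = -2*x^3 + x:
  f'(x)  = 1 - 6*x^2
  f''(x) = -12*x
Substitute x = B_t and multiply the f'' term by 1/2:
  drift     = (1/2) * (-12*x) evaluated at B_t = -6*B_t
  diffusion = (1 - 6*x^2) evaluated at B_t = 1 - 6*B_t^2
Therefore d(-2*B_t^3 + B_t) = (-6*B_t) dt + (1 - 6*B_t^2) dB_t.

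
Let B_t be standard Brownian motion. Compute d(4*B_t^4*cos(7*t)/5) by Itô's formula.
d(4*B_t^4*cos(7*t)/5) = (4*B_t^2*(-7*B_t^2*sin(7*t) + 6*cos(7*t))/5) dt + (16*B_t^3*cos(7*t)/5) dB_t

Itô's formula for f(t, x): d f(t, B_t) = (f_t + (1/2) f_xx) dt + f_x dB_t. Compute partials of f(t, x) = 4*x^4*cos(7*t)/5:
  f_t(t,x)  = -28*x^4*sin(7*t)/5
  f_x(t,x)  = 16*x^3*cos(7*t)/5
  f_xx(t,x) = 48*x^2*cos(7*t)/5
Assemble drift = f_t + (1/2) f_xx = 4*x^2*(-7*x^2*sin(7*t) + 6*cos(7*t))/5 and diffusion = f_x = 16*x^3*cos(7*t)/5. Substituting x = B_t:
  d(4*B_t^4*cos(7*t)/5) = (4*B_t^2*(-7*B_t^2*sin(7*t) + 6*cos(7*t))/5) dt + (16*B_t^3*cos(7*t)/5) dB_t.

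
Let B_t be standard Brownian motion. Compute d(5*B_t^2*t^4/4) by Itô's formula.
d(5*B_t^2*t^4/4) = (5*t^3*(4*B_t^2 + t)/4) dt + (5*B_t*t^4/2) dB_t

Itô's formula for f(t, x): d f(t, B_t) = (f_t + (1/2) f_xx) dt + f_x dB_t. Compute partials of f(t, x) = 5*t^4*x^2/4:
  f_t(t,x)  = 5*t^3*x^2
  f_x(t,x)  = 5*t^4*x/2
  f_xx(t,x) = 5*t^4/2
Assemble drift = f_t + (1/2) f_xx = 5*t^3*(t + 4*x^2)/4 and diffusion = f_x = 5*t^4*x/2. Substituting x = B_t:
  d(5*B_t^2*t^4/4) = (5*t^3*(4*B_t^2 + t)/4) dt + (5*B_t*t^4/2) dB_t.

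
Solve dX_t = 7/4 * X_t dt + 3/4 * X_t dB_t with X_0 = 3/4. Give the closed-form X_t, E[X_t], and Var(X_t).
X_t = 3/4 * exp((47/32) t + (3/4) B_t); E[X_t] = 3*exp(7*t/4)/4; Var(X_t) = 9*(exp(9*t/16) - 1)*exp(7*t/2)/16

For GBM dX = mu X dt + sigma X dB with X_0 = x_0, apply Itô to Y = log X: dY = (mu - sigma^2/2) dt + sigma dB, so Y_t = log(x_0) + (mu - sigma^2/2) t + sigma B_t and hence X_t = x_0 * exp((mu - sigma^2/2) t + sigma B_t).
With mu = 7/4, sigma = 3/4, x_0 = 3/4, this gives:
  X_t = 3/4 * exp((47/32) * t + (3/4) * B_t).
Since sigma*B_t ~ Normal(0, sigma^2 t), E[exp(sigma*B_t)] = exp(sigma^2 t / 2); so E[X_t] = x_0 * exp((mu - sigma^2/2) t) * exp(sigma^2 t / 2) = x_0 * exp(mu t) = 3*exp(7*t/4)/4.
Var(X_t) = E[X_t^2] - (E[X_t])^2 = x_0^2 * exp(2 mu t) * (exp(sigma^2 t) - 1) = 9*(exp(9*t/16) - 1)*exp(7*t/2)/16.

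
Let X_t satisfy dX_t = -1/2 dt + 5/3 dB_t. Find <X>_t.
<X>_t = 25*t/9

For an Itô process dX_t = a(t) dt + b(t) dB_t, the quadratic variation is <X>_t = int_0^t b(s)^2 ds (the drift term does not contribute). Here b(s) = 5/3, so
  b(s)^2 = 25/9.
Integrating from 0 to t:
  <X>_t = int_0^t (25/9) ds = 25*t/9.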